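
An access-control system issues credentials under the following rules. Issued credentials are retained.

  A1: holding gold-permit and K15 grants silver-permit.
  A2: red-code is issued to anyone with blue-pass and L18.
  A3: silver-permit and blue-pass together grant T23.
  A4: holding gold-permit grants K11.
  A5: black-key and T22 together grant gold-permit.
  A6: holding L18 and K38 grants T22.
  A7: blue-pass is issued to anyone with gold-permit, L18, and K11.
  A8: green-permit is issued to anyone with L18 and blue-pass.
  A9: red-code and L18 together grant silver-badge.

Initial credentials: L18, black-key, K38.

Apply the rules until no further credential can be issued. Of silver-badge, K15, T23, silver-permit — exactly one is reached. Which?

silver-badge

Holding L18 and K38 grants T22 (A6).
Holding black-key and T22 grants gold-permit (A5).
Holding gold-permit grants K11 (A4).
Holding gold-permit, L18, and K11 grants blue-pass (A7).
Holding blue-pass and L18 grants red-code (A2).
Holding red-code and L18 grants silver-badge (A9).
No rule produces K15, and it is not given. T23 would need silver-permit and blue-pass (A3), but silver-permit is never granted. silver-permit would need gold-permit and K15 (A1), but K15 is never granted.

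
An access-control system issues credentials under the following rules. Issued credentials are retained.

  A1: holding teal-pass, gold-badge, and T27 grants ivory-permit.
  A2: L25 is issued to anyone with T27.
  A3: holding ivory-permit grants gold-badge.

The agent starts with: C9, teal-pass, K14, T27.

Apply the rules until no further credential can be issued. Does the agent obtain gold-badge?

No

gold-badge would need ivory-permit (A3), but ivory-permit is never granted.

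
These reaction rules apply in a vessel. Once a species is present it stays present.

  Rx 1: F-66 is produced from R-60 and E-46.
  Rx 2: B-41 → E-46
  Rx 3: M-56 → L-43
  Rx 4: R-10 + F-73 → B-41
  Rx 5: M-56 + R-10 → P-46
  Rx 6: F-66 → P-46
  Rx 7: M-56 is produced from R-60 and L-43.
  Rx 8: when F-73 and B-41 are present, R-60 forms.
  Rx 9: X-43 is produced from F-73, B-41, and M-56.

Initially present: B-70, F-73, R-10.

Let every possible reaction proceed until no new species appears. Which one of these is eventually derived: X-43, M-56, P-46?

P-46

R-10 and F-73 present → B-41 forms (Rx 4).
B-41 present → E-46 forms (Rx 2).
F-73 and B-41 present → R-60 forms (Rx 8).
R-60 and E-46 present → F-66 forms (Rx 1).
F-66 present → P-46 forms (Rx 6).
X-43 would need F-73, B-41, and M-56 (Rx 9), but M-56 never forms. M-56 would need R-60 and L-43 (Rx 7), but L-43 never forms.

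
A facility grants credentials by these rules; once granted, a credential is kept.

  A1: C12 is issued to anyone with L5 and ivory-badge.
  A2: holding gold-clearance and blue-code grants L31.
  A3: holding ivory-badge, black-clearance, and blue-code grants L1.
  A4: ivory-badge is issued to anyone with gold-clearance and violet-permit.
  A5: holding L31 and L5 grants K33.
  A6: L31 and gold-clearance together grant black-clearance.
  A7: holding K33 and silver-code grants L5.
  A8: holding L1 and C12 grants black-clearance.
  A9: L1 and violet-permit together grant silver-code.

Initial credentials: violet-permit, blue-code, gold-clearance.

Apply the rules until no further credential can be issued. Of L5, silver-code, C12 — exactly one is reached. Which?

Holding gold-clearance and blue-code grants L31 (A2).
Holding gold-clearance and violet-permit grants ivory-badge (A4).
Holding L31 and gold-clearance grants black-clearance (A6).
Holding ivory-badge, black-clearance, and blue-code grants L1 (A3).
Holding L1 and violet-permit grants silver-code (A9).
L5 would need K33 and silver-code (A7), but K33 is never granted. C12 would need L5 and ivory-badge (A1), but L5 is never granted.

silver-code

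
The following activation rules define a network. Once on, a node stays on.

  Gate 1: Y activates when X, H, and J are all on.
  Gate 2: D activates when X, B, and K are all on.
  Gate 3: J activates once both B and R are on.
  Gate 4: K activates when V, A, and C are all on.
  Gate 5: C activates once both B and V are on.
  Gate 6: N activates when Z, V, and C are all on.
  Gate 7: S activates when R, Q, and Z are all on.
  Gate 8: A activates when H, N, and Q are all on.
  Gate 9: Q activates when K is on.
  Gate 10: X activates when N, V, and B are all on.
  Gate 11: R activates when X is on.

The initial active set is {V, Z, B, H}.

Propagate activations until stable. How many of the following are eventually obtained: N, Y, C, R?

Gate 5: B and V on → C on.
Z, V, and C are on, so N activates (Gate 6).
N, V, and B are on, so X activates (Gate 10).
X is on, so R activates (Gate 11).
Gate 3: B and R on → J on.
Gate 1: X, H, and J on → Y on.
N: reached.
Y: reached.
C: reached.
R: reached.
All 4 are reached.

4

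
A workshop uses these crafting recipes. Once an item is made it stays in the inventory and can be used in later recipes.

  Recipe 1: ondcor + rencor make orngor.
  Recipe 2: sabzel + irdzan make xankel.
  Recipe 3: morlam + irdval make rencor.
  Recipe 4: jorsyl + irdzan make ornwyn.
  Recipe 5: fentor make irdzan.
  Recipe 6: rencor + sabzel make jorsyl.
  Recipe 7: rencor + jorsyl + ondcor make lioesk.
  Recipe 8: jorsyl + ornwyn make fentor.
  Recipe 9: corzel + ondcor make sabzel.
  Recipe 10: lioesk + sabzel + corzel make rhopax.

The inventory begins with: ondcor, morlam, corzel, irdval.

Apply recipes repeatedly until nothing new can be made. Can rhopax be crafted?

Yes

morlam + irdval → rencor (Recipe 3).
corzel + ondcor → sabzel (Recipe 9).
Using Recipe 6, rencor and sabzel make jorsyl.
rencor + jorsyl + ondcor → lioesk (Recipe 7).
Using Recipe 10, lioesk, sabzel, and corzel make rhopax.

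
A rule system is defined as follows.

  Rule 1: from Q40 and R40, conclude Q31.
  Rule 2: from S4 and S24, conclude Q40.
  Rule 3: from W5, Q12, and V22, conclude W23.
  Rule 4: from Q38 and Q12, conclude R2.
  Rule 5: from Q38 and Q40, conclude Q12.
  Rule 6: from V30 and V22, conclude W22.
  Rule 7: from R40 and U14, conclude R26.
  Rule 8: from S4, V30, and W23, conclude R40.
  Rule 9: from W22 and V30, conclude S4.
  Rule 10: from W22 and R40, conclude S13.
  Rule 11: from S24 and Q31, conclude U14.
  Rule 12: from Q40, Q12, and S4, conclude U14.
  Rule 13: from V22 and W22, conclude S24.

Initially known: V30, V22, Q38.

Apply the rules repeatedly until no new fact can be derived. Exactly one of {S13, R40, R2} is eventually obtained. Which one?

V30 and V22 hold, so W22 follows (Rule 6).
From W22 and V30, Rule 9 gives S4.
V22 and W22 hold, so S24 follows (Rule 13).
S4 and S24 hold, so Q40 follows (Rule 2).
Q38 and Q40 hold, so Q12 follows (Rule 5).
From Q38 and Q12, Rule 4 gives R2.
R40 would need S4, V30, and W23 (Rule 8), but W23 is never established. S13 would need W22 and R40 (Rule 10), but R40 is never established.

R2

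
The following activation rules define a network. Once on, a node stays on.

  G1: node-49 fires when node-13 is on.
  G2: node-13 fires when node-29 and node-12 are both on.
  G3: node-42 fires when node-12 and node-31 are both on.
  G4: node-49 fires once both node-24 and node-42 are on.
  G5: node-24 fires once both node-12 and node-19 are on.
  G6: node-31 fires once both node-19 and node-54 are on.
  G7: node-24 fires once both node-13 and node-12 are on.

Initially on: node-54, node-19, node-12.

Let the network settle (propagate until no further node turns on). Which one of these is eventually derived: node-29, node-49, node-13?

node-49

G6: node-19 and node-54 on → node-31 on.
G5: node-12 and node-19 on → node-24 on.
G3: node-12 and node-31 on → node-42 on.
node-24 and node-42 are on, so node-49 fires (G4).
node-13 would need node-29 and node-12 (G2), but node-29 never turns on. No rule produces node-29, and it is not given.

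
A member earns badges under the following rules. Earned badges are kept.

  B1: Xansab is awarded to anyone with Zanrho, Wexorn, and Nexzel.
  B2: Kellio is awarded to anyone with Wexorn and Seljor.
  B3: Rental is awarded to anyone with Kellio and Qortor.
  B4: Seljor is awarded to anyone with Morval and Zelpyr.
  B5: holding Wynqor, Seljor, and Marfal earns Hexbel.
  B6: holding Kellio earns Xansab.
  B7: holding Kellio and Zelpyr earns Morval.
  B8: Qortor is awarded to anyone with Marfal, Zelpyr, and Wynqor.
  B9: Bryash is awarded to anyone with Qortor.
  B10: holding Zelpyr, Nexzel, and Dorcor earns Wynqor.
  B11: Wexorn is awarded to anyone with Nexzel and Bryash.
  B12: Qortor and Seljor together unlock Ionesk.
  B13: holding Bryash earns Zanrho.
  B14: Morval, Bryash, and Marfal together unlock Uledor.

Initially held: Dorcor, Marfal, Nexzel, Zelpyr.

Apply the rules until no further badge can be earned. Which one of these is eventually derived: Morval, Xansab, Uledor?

With Zelpyr, Nexzel, and Dorcor, Wynqor is earned (B10).
With Marfal, Zelpyr, and Wynqor, Qortor is earned (B8).
With Qortor, Bryash is earned (B9).
With Nexzel and Bryash, Wexorn is earned (B11).
With Bryash, Zanrho is earned (B13).
With Zanrho, Wexorn, and Nexzel, Xansab is earned (B1).
Uledor would need Morval, Bryash, and Marfal (B14), but Morval is never earned. Morval would need Kellio and Zelpyr (B7), but Kellio is never earned.

Xansab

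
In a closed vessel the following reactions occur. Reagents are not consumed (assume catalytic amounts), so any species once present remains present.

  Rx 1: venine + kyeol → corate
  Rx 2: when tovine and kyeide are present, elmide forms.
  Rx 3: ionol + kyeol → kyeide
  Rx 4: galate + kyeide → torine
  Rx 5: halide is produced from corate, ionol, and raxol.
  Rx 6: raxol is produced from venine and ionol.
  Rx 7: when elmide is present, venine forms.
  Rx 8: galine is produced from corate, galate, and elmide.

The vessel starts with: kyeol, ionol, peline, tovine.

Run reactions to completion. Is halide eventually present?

Yes

ionol and kyeol present → kyeide forms (Rx 3).
tovine and kyeide present → elmide forms (Rx 2).
elmide present → venine forms (Rx 7).
venine and kyeol present → corate forms (Rx 1).
venine and ionol present → raxol forms (Rx 6).
corate, ionol, and raxol present → halide forms (Rx 5).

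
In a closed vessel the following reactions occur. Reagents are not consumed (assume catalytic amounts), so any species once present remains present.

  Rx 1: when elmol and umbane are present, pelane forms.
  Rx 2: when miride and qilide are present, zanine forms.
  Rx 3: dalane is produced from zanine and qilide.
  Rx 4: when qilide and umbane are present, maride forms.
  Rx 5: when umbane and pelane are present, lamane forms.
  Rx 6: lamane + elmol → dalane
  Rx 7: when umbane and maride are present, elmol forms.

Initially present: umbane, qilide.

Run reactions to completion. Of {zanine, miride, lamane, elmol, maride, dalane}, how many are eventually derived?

4

qilide and umbane present → maride forms (Rx 4).
umbane and maride present → elmol forms (Rx 7).
elmol and umbane present → pelane forms (Rx 1).
umbane and pelane present → lamane forms (Rx 5).
lamane and elmol present → dalane forms (Rx 6).
zanine would need miride and qilide (Rx 2), but miride never forms.
No rule produces miride, and it is not given.
lamane: reached.
elmol: reached.
maride: reached.
dalane: reached.
Reached: lamane, elmol, maride, and dalane — 4 of the 6.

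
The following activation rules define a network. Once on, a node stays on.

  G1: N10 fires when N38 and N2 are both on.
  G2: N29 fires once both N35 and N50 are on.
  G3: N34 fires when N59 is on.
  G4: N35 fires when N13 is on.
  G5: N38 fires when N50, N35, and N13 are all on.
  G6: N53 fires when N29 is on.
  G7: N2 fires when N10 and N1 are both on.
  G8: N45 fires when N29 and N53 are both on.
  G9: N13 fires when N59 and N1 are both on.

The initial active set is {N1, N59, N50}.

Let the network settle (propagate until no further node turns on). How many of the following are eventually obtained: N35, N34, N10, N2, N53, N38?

N59 and N1 are on, so N13 fires (G9).
N59 is on, so N34 fires (G3).
N13 is on, so N35 fires (G4).
G2: N35 and N50 on → N29 on.
N50, N35, and N13 are on, so N38 fires (G5).
N29 is on, so N53 fires (G6).
N35: reached.
N34: reached.
N10 would need N38 and N2 (G1), but N2 never turns on.
N2 would need N10 and N1 (G7), but N10 never turns on.
N53: reached.
N38: reached.
Reached: N35, N34, N53, and N38 — 4 of the 6.

4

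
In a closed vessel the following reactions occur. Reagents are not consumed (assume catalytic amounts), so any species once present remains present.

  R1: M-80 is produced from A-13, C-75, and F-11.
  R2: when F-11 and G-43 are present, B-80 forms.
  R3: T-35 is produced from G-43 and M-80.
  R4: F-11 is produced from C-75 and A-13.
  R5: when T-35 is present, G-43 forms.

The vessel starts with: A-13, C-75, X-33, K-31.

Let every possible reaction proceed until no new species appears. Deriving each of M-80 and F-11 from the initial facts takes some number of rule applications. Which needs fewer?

F-11

F-11: C-75 and A-13 present → F-11 forms (R4). [1 rule application]
M-80: C-75 and A-13 present → F-11 forms (R4). A-13, C-75, and F-11 present → M-80 forms (R1). [2 rule applications]
F-11 needs fewer.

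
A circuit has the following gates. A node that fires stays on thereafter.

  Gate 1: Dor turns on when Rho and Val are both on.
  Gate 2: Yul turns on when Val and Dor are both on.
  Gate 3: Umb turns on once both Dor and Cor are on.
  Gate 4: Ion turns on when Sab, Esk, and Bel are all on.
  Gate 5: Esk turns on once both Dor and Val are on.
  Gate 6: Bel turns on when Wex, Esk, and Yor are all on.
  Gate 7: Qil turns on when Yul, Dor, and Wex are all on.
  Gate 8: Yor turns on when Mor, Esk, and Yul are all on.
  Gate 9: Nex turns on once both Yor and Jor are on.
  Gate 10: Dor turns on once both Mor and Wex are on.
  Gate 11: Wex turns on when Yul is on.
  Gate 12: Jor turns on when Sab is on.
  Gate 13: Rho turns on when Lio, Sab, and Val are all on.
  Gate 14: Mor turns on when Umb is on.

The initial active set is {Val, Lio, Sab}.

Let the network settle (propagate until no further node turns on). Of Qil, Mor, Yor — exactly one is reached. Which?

Gate 13: Lio, Sab, and Val on → Rho on.
Rho and Val are on, so Dor turns on (Gate 1).
Gate 2: Val and Dor on → Yul on.
Yul is on, so Wex turns on (Gate 11).
Gate 7: Yul, Dor, and Wex on → Qil on.
Yor would need Mor, Esk, and Yul (Gate 8), but Mor never turns on. Mor would need Umb (Gate 14), but Umb never turns on.

Qil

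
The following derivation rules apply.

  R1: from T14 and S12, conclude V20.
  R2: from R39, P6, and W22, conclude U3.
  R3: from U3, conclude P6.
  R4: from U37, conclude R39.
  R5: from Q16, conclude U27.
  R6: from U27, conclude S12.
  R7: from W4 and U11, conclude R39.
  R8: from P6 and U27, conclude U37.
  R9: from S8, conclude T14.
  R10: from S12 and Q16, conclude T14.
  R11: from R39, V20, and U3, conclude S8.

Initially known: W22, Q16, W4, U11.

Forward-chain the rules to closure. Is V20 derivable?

Yes

From Q16, R5 gives U27.
From U27, R6 gives S12.
S12 and Q16 hold, so T14 follows (R10).
From T14 and S12, R1 gives V20.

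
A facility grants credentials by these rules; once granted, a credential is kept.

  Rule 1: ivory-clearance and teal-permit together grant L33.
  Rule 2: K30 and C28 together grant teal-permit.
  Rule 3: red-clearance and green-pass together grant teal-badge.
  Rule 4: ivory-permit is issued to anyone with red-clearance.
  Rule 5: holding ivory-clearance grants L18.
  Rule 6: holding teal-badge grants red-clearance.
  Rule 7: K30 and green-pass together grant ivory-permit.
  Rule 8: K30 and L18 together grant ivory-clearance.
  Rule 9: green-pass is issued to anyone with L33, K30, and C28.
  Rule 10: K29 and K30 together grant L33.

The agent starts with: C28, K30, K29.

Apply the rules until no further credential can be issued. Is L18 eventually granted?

L18 would need ivory-clearance (Rule 5), but ivory-clearance is never granted.

No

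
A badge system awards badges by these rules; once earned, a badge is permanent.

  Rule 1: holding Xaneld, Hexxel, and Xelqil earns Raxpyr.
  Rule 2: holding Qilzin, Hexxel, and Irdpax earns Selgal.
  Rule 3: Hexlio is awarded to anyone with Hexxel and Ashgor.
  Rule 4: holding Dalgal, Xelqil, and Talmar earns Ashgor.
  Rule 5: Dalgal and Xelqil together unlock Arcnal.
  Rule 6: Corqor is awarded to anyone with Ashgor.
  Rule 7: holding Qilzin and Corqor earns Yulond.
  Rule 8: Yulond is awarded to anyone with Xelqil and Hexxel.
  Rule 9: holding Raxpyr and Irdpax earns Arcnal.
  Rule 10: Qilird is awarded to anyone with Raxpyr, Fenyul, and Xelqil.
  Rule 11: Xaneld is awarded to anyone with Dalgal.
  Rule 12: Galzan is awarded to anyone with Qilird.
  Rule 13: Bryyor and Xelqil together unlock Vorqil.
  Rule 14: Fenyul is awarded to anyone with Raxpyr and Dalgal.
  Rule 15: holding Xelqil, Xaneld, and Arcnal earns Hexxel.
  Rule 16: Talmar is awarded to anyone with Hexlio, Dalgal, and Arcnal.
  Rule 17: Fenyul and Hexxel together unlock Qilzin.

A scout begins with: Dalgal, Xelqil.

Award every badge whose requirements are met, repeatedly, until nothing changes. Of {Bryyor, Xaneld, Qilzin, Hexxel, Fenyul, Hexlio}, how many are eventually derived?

With Dalgal and Xelqil, Arcnal is earned (Rule 5).
With Dalgal, Xaneld is earned (Rule 11).
With Xelqil, Xaneld, and Arcnal, Hexxel is earned (Rule 15).
With Xaneld, Hexxel, and Xelqil, Raxpyr is earned (Rule 1).
With Raxpyr and Dalgal, Fenyul is earned (Rule 14).
With Fenyul and Hexxel, Qilzin is earned (Rule 17).
No rule produces Bryyor, and it is not given.
Xaneld: reached.
Qilzin: reached.
Hexxel: reached.
Fenyul: reached.
Hexlio would need Hexxel and Ashgor (Rule 3), but Ashgor is never earned.
Reached: Xaneld, Qilzin, Hexxel, and Fenyul — 4 of the 6.

4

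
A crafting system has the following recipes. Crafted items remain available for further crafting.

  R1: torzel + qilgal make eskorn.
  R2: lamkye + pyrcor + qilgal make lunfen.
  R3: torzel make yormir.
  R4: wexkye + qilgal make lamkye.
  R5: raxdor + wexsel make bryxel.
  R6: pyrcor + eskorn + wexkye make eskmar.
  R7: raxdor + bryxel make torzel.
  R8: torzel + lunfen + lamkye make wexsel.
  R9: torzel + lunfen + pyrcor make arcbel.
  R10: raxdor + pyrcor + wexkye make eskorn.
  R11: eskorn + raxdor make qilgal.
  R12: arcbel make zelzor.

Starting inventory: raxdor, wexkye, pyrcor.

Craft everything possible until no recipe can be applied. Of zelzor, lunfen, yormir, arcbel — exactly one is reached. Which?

lunfen

raxdor + pyrcor + wexkye → eskorn (R10).
eskorn + raxdor → qilgal (R11).
Using R4, wexkye and qilgal make lamkye.
Using R2, lamkye, pyrcor, and qilgal make lunfen.
yormir would need torzel (R3), but torzel is never obtained. arcbel would need torzel, lunfen, and pyrcor (R9), but torzel is never obtained. zelzor would need arcbel (R12), but arcbel is never obtained.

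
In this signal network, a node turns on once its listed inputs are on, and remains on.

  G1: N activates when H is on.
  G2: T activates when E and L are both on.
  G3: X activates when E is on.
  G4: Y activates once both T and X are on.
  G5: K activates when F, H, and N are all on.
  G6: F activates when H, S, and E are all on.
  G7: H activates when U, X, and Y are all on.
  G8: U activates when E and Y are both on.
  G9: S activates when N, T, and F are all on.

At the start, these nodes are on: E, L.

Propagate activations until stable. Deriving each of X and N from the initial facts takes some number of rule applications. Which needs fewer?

X

X: E is on, so X activates (G3). [1 rule application]
N: E and L are on, so T activates (G2). E is on, so X activates (G3). T and X are on, so Y activates (G4). E and Y are on, so U activates (G8). U, X, and Y are on, so H activates (G7). G1: H on → N on. [6 rule applications]
X needs fewer.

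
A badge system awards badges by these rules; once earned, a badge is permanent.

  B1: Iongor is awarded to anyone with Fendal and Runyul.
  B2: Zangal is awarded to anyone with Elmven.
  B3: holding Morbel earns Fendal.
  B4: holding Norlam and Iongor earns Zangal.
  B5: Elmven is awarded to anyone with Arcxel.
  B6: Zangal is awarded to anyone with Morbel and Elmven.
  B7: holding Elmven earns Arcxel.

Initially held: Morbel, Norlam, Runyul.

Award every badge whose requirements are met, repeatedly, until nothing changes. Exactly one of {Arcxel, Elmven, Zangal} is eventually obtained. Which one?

Zangal

With Morbel, Fendal is earned (B3).
With Fendal and Runyul, Iongor is earned (B1).
With Norlam and Iongor, Zangal is earned (B4).
Elmven would need Arcxel (B5), but Arcxel is never earned. Arcxel would need Elmven (B7), but Elmven is never earned.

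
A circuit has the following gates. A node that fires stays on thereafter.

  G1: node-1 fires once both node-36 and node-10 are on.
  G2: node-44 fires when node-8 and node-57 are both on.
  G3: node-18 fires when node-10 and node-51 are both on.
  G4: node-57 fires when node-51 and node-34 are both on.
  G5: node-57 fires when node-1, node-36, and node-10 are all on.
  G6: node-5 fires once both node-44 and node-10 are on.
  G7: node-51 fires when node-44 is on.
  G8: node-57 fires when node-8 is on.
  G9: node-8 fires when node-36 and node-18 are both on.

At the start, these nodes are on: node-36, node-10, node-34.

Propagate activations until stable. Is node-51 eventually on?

No

node-51 would need node-44 (G7), but node-44 never turns on.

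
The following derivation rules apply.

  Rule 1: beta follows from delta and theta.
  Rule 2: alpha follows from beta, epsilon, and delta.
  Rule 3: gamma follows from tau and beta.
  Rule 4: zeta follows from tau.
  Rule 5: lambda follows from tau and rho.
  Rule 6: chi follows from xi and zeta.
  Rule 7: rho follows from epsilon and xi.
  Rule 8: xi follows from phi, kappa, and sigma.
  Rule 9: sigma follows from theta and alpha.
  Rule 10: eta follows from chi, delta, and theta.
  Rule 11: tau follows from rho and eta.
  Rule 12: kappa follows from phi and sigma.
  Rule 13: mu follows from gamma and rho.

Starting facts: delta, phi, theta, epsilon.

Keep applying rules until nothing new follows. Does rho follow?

Yes

delta and theta hold, so beta follows (Rule 1).
From beta, epsilon, and delta, Rule 2 gives alpha.
theta and alpha hold, so sigma follows (Rule 9).
phi and sigma hold, so kappa follows (Rule 12).
phi, kappa, and sigma hold, so xi follows (Rule 8).
From epsilon and xi, Rule 7 gives rho.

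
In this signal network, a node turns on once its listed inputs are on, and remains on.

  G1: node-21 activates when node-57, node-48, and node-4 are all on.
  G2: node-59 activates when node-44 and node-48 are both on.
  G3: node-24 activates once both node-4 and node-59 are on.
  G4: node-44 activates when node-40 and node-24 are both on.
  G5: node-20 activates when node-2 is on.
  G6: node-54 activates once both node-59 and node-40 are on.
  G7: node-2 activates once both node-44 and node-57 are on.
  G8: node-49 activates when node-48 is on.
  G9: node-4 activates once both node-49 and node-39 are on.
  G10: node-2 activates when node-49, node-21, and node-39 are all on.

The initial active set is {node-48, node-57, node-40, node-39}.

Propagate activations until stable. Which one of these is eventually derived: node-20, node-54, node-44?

node-20

node-48 is on, so node-49 activates (G8).
G9: node-49 and node-39 on → node-4 on.
node-57, node-48, and node-4 are on, so node-21 activates (G1).
G10: node-49, node-21, and node-39 on → node-2 on.
node-2 is on, so node-20 activates (G5).
node-54 would need node-59 and node-40 (G6), but node-59 never turns on. node-44 would need node-40 and node-24 (G4), but node-24 never turns on.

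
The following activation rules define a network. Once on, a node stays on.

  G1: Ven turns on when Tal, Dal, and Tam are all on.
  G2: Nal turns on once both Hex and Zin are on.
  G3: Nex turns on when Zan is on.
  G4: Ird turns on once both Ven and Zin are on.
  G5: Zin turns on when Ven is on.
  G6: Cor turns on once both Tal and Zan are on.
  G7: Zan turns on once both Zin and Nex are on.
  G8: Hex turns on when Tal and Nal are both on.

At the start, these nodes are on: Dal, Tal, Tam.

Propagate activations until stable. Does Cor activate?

No

Cor would need Tal and Zan (G6), but Zan never turns on.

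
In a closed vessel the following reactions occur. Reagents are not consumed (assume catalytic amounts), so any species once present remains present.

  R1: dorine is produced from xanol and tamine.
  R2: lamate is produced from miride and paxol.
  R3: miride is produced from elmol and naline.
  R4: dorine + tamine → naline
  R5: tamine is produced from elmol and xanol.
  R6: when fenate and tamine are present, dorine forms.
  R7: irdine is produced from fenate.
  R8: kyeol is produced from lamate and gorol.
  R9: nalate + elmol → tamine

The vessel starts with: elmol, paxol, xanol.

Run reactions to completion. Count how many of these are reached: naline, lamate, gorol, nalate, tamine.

elmol and xanol present → tamine forms (R5).
xanol and tamine present → dorine forms (R1).
dorine and tamine present → naline forms (R4).
elmol and naline present → miride forms (R3).
miride and paxol present → lamate forms (R2).
naline: reached.
lamate: reached.
No rule produces gorol, and it is not given.
No rule produces nalate, and it is not given.
tamine: reached.
Reached: naline, lamate, and tamine — 3 of the 5.

3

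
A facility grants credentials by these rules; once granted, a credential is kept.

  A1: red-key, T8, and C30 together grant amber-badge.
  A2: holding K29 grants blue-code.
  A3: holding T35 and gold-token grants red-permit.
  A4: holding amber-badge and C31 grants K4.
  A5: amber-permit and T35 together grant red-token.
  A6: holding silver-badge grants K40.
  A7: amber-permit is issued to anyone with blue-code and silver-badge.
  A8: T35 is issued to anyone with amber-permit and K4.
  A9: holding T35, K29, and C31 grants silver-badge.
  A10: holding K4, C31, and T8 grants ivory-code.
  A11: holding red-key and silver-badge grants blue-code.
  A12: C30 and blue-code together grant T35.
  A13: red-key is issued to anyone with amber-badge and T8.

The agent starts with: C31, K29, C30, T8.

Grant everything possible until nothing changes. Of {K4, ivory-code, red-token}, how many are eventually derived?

1

Holding K29 grants blue-code (A2).
Holding C30 and blue-code grants T35 (A12).
Holding T35, K29, and C31 grants silver-badge (A9).
Holding blue-code and silver-badge grants amber-permit (A7).
Holding amber-permit and T35 grants red-token (A5).
K4 would need amber-badge and C31 (A4), but amber-badge is never granted.
ivory-code would need K4, C31, and T8 (A10), but K4 is never granted.
red-token: reached.
Reached: red-token — 1 of the 3.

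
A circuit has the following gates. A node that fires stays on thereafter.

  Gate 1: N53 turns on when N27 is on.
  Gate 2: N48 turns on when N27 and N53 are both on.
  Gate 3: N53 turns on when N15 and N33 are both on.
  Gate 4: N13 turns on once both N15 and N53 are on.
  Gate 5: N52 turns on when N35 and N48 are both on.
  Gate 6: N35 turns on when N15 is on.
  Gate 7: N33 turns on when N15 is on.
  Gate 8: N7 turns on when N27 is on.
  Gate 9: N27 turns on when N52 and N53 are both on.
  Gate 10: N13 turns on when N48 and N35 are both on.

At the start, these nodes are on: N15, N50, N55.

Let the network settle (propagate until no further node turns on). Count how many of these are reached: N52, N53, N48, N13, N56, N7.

2

Gate 7: N15 on → N33 on.
Gate 3: N15 and N33 on → N53 on.
N15 and N53 are on, so N13 turns on (Gate 4).
N52 would need N35 and N48 (Gate 5), but N48 never turns on.
N53: reached.
N48 would need N27 and N53 (Gate 2), but N27 never turns on.
N13: reached.
No rule produces N56, and it is not given.
N7 would need N27 (Gate 8), but N27 never turns on.
Reached: N53 and N13 — 2 of the 6.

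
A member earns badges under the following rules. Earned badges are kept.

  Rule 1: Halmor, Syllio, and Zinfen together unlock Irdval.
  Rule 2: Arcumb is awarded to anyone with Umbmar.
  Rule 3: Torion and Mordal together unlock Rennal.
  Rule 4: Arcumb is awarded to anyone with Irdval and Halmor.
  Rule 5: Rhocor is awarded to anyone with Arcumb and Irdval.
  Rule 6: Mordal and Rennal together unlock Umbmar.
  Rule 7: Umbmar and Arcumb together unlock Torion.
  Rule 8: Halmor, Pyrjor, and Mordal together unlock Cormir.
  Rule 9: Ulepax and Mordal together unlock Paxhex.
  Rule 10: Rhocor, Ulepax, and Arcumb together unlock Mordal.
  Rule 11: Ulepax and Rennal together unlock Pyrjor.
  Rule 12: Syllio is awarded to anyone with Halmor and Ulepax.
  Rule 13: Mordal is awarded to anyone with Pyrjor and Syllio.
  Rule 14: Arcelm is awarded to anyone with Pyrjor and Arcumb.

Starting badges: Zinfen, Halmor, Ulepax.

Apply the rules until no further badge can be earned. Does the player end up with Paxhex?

With Halmor and Ulepax, Syllio is earned (Rule 12).
With Halmor, Syllio, and Zinfen, Irdval is earned (Rule 1).
With Irdval and Halmor, Arcumb is earned (Rule 4).
With Arcumb and Irdval, Rhocor is earned (Rule 5).
With Rhocor, Ulepax, and Arcumb, Mordal is earned (Rule 10).
With Ulepax and Mordal, Paxhex is earned (Rule 9).

Yes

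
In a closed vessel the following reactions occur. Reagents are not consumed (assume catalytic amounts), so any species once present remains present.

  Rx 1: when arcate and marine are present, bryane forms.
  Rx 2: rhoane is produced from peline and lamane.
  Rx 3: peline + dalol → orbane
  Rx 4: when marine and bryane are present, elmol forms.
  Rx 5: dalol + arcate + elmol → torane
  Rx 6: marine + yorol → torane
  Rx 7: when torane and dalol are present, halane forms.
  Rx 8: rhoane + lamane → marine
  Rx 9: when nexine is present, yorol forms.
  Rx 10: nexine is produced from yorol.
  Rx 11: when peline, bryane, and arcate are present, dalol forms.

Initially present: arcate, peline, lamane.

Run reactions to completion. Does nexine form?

nexine would need yorol (Rx 10), but yorol never forms.

No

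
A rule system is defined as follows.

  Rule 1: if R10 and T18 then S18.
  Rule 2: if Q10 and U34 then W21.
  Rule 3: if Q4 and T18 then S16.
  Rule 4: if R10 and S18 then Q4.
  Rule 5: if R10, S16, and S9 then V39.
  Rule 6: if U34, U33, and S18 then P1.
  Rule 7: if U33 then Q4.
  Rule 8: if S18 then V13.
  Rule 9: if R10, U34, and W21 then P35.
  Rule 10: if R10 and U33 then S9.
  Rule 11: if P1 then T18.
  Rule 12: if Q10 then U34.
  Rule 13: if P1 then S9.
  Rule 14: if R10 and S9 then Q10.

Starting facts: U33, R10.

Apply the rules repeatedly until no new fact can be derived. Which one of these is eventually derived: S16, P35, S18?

P35

R10 and U33 hold, so S9 follows (Rule 10).
From R10 and S9, Rule 14 gives Q10.
From Q10, Rule 12 gives U34.
Q10 and U34 hold, so W21 follows (Rule 2).
R10, U34, and W21 hold, so P35 follows (Rule 9).
S16 would need Q4 and T18 (Rule 3), but T18 is never established. S18 would need R10 and T18 (Rule 1), but T18 is never established.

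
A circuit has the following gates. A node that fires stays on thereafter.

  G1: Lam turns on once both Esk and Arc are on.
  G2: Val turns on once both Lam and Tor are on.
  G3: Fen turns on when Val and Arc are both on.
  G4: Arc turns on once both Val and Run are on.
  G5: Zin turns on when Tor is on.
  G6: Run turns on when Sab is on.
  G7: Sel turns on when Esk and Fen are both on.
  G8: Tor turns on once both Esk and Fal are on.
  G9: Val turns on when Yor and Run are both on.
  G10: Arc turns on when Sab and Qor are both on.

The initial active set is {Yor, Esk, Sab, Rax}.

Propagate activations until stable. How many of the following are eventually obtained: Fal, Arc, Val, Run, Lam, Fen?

Sab is on, so Run turns on (G6).
Yor and Run are on, so Val turns on (G9).
G4: Val and Run on → Arc on.
Val and Arc are on, so Fen turns on (G3).
G1: Esk and Arc on → Lam on.
No rule produces Fal, and it is not given.
Arc: reached.
Val: reached.
Run: reached.
Lam: reached.
Fen: reached.
Reached: Arc, Val, Run, Lam, and Fen — 5 of the 6.

5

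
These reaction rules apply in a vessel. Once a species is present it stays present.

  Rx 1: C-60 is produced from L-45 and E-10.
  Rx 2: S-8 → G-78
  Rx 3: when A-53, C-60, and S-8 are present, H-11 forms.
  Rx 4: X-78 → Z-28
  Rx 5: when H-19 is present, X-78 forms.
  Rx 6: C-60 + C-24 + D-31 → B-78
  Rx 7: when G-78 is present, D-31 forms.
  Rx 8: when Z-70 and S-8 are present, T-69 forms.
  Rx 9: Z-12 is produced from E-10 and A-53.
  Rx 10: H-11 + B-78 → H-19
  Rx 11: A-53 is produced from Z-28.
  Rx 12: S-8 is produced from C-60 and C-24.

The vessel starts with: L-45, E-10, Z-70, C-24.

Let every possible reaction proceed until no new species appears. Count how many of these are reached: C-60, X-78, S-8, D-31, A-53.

L-45 and E-10 present → C-60 forms (Rx 1).
C-60 and C-24 present → S-8 forms (Rx 12).
S-8 present → G-78 forms (Rx 2).
G-78 present → D-31 forms (Rx 7).
C-60: reached.
X-78 would need H-19 (Rx 5), but H-19 never forms.
S-8: reached.
D-31: reached.
A-53 would need Z-28 (Rx 11), but Z-28 never forms.
Reached: C-60, S-8, and D-31 — 3 of the 5.

3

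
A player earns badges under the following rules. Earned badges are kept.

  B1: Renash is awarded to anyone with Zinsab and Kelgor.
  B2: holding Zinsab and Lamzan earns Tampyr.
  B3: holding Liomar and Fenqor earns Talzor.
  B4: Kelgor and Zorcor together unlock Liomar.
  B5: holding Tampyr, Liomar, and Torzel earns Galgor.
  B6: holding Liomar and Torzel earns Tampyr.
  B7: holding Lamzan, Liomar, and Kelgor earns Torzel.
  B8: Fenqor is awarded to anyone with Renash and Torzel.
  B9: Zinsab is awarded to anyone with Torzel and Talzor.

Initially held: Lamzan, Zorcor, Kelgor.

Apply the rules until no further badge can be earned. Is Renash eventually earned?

No

Renash would need Zinsab and Kelgor (B1), but Zinsab is never earned.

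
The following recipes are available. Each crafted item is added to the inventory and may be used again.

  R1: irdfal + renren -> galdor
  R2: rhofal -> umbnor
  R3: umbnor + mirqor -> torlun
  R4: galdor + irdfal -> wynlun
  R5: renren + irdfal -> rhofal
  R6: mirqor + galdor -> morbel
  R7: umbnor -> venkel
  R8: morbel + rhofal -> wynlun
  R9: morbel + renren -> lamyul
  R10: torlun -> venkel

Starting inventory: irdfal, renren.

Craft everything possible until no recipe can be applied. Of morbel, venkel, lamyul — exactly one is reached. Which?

venkel

renren + irdfal -> rhofal (R5).
Using R2, rhofal makes umbnor.
umbnor -> venkel (R7).
morbel would need mirqor and galdor (R6), but mirqor is never obtained. lamyul would need morbel and renren (R9), but morbel is never obtained.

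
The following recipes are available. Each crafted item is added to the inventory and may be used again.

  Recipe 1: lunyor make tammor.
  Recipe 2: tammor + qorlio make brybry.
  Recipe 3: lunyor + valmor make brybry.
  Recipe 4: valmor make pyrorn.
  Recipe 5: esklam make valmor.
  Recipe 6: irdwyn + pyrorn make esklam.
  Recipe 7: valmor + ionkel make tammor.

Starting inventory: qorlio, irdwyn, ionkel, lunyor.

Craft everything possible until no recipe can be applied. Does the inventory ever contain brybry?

Using Recipe 1, lunyor makes tammor.
Using Recipe 2, tammor and qorlio make brybry.

Yes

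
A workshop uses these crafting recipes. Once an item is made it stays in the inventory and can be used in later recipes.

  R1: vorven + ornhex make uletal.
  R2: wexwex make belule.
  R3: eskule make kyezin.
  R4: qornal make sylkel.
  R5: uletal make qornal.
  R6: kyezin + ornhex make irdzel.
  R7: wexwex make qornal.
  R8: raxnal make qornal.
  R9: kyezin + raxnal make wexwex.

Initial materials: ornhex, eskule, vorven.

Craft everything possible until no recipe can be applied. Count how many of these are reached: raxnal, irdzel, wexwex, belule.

1

Using R3, eskule makes kyezin.
Using R6, kyezin and ornhex make irdzel.
No rule produces raxnal, and it is not given.
irdzel: reached.
wexwex would need kyezin and raxnal (R9), but raxnal is never obtained.
belule would need wexwex (R2), but wexwex is never obtained.
Reached: irdzel — 1 of the 4.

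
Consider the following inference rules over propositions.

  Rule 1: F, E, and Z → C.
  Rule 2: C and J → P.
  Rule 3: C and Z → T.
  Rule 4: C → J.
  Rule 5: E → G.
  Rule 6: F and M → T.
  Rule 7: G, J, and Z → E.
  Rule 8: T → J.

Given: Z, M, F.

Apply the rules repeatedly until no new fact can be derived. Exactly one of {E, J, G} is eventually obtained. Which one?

J

F and M hold, so T follows (Rule 6).
T holds, so J follows (Rule 8).
E would need G, J, and Z (Rule 7), but G is never established. G would need E (Rule 5), but E is never established.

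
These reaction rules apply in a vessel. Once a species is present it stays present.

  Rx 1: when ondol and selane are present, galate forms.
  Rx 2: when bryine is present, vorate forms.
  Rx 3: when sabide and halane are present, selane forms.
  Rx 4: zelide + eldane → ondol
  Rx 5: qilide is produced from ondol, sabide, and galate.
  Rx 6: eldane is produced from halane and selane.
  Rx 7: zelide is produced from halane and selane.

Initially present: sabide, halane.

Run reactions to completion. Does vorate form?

vorate would need bryine (Rx 2), but bryine never forms.

No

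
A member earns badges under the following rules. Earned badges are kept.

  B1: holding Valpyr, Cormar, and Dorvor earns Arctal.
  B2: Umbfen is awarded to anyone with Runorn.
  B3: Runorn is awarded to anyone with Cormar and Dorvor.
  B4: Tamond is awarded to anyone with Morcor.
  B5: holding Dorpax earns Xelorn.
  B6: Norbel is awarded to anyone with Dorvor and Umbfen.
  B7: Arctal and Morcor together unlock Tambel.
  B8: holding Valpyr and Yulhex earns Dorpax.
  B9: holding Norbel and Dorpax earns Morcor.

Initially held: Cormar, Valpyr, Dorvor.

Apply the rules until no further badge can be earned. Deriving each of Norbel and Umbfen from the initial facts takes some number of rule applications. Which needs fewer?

Umbfen: With Cormar and Dorvor, Runorn is earned (B3). With Runorn, Umbfen is earned (B2). [2 rule applications]
Norbel: With Cormar and Dorvor, Runorn is earned (B3). With Runorn, Umbfen is earned (B2). With Dorvor and Umbfen, Norbel is earned (B6). [3 rule applications]
Umbfen needs fewer.

Umbfen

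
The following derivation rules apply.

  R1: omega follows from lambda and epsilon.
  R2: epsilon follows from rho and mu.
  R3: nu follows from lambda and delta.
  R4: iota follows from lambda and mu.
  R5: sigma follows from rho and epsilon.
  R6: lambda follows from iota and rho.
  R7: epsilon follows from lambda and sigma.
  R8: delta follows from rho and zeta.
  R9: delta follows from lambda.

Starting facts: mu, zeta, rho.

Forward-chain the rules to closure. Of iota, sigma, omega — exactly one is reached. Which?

sigma

From rho and mu, R2 gives epsilon.
rho and epsilon hold, so sigma follows (R5).
iota would need lambda and mu (R4), but lambda is never established. omega would need lambda and epsilon (R1), but lambda is never established.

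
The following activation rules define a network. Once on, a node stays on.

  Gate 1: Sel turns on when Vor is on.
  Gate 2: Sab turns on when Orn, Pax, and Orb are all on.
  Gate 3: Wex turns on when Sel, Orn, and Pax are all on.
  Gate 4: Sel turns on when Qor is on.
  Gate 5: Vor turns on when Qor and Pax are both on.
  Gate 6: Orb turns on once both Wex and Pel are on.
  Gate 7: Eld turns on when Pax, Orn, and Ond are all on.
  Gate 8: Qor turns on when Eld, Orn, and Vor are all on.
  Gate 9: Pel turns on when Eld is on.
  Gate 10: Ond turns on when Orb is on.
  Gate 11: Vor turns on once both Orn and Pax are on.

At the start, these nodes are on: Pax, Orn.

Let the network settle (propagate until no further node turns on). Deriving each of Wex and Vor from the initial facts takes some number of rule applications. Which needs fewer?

Vor: Gate 11: Orn and Pax on → Vor on. [1 rule application]
Wex: Orn and Pax are on, so Vor turns on (Gate 11). Gate 1: Vor on → Sel on. Gate 3: Sel, Orn, and Pax on → Wex on. [3 rule applications]
Vor needs fewer.

Vor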